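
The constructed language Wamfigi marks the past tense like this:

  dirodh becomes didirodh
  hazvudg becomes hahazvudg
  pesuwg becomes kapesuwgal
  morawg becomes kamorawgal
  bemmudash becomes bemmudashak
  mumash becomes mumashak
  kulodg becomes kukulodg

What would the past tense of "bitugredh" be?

bibitugredh

bemmudash and dirodh both end in -h yet inflect differently (bemmudashak, didirodh), so the final letter is not what conditions the rule; the second-to-last letter is.
"bitugredh" has second-to-last letter 'd'. The stems whose second-to-last letter is 'd' (kulodg → kukulodg, hazvudg → hahazvudg, dirodh → didirodh) repeat the first consonant+vowel as a prefix.
The other patterns: stems whose second-to-last letter is 's' add -ak; stems whose second-to-last letter is 'w' add ka- … -al around the stem.
So bitugredh → bibitugredh.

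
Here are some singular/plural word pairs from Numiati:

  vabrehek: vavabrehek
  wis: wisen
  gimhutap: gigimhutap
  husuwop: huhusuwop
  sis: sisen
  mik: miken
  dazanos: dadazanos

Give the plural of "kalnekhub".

kakalnekhub

mik and vabrehek both end in -k yet inflect differently (miken, vavabrehek), so the final letter is not what conditions the rule; the number of vowels is.
"kalnekhub" has 3 vowels. The stems with 3 vowels (vabrehek → vavabrehek, dazanos → dadazanos, husuwop → huhusuwop) repeat the first consonant+vowel as a prefix.
The other pattern: stems with 1 vowel add -en.
So kalnekhub → kakalnekhub.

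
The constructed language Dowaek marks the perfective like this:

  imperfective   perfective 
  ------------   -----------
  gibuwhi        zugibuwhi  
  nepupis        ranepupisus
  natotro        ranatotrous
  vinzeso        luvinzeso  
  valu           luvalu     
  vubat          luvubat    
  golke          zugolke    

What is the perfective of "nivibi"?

ranivibius

natotro and vinzeso both end in -o yet inflect differently (ranatotrous, luvinzeso), so the final letter is not what conditions the rule; the first letter is.
"nivibi" begins with n-. The stems beginning with n- (nepupis → ranepupisus, natotro → ranatotrous) add ra- … -us around the stem.
The other patterns: stems beginning with g- add the prefix zu-; stems beginning with v- add the prefix lu-.
So nivibi → ranivibius.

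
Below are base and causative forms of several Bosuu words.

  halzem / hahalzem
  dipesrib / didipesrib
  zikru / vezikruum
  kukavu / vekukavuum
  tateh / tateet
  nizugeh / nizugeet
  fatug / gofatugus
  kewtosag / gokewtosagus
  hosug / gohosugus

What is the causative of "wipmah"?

wipmaet

"wipmah" ends in -h. The stems ending in -h (tateh → tateet, nizugeh → nizugeet) drop the final letter and add -et.
The other patterns: stems ending in -b or -m repeat the first consonant+vowel as a prefix; stems ending in -u add ve- … -um around the stem; stems ending in -g add go- … -us around the stem.
So wipmah → wipmaet.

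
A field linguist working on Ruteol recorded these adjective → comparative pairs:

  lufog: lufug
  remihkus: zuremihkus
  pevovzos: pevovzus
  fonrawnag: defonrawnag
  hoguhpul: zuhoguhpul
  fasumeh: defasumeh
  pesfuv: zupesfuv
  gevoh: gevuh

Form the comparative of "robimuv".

remihkus and pevovzos both end in -s yet inflect differently (zuremihkus, pevovzus), so the final letter is not what conditions the rule; the last vowel is.
"robimuv" has last vowel 'u'. The stems whose last vowel is 'u' (pesfuv → zupesfuv, hoguhpul → zuhoguhpul, remihkus → zuremihkus) add the prefix zu-.
So robimuv → zurobimuv.

zurobimuv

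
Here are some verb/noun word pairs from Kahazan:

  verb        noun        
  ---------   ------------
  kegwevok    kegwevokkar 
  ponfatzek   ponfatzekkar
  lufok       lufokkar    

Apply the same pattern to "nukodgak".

Every pair shown (kegwevok → kegwevokkar, ponfatzek → ponfatzekkar, lufok → lufokkar) follows the same rule: double the final consonant and add -ar.
So nukodgak → nukodgakkar.

nukodgakkar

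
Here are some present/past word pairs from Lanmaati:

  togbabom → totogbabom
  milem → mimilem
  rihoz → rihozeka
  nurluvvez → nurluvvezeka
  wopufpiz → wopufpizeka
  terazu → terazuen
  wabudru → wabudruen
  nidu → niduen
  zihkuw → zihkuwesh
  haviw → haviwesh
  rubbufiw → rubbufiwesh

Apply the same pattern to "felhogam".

togbabom and rihoz both have last vowel 'o' yet inflect differently (totogbabom, rihozeka), so the last vowel is not what conditions the rule; the final letter is.
"felhogam" ends in -m. The stems ending in -m (togbabom → totogbabom, milem → mimilem) repeat the first consonant+vowel as a prefix.
The other patterns: stems ending in -z add -eka; stems ending in -u add -en; stems ending in -w add -esh.
So felhogam → fefelhogam.

fefelhogam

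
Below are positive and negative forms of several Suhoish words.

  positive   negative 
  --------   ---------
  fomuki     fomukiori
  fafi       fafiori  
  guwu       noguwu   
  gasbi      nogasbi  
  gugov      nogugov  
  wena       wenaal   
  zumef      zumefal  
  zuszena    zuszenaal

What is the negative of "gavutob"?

nogavutob

"gavutob" begins with g-. The stems beginning with g- (guwu → noguwu, gasbi → nogasbi, gugov → nogugov) add the prefix no-.
The other patterns: stems beginning with f- add -ori; stems beginning with w- or z- add -al.
So gavutob → nogavutob.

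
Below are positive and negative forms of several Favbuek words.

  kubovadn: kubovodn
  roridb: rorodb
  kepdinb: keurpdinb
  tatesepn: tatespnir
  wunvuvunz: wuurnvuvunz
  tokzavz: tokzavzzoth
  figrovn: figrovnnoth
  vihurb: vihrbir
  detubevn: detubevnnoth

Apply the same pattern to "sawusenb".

"sawusenb" has second-to-last letter 'n'. The stems whose second-to-last letter is 'n' (wunvuvunz → wuurnvuvunz, kepdinb → keurpdinb) insert -ur- after the first vowel.
So sawusenb → saurwusenb.

saurwusenb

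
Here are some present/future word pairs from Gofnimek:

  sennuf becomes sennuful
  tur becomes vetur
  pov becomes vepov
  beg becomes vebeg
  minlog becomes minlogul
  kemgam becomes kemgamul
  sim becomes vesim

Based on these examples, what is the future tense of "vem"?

vevem

kemgam and sim both end in -m yet inflect differently (kemgamul, vesim), so the final letter is not what conditions the rule; the number of vowels is.
"vem" has 1 vowel. The stems with 1 vowel (sim → vesim, tur → vetur, beg → vebeg) add the prefix ve-.
The other pattern: stems with 2 vowels add -ul.
So vem → vevem.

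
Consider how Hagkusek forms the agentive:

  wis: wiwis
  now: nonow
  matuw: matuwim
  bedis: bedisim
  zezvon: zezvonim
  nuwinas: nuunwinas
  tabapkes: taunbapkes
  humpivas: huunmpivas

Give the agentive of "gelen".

"gelen" has 2 vowels. The stems with 2 vowels (matuw → matuwim, bedis → bedisim, zezvon → zezvonim) add -im.
So gelen → gelenim.

gelenim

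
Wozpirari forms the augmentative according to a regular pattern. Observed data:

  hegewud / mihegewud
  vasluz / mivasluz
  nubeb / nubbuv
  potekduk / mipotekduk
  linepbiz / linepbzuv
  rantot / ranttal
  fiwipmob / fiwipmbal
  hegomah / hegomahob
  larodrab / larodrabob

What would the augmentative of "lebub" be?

milebub

larodrab and nubeb both end in -b yet inflect differently (larodrabob, nubbuv), so the final letter is not what conditions the rule; the last vowel is.
"lebub" has last vowel 'u'. The stems whose last vowel is 'u' (vasluz → mivasluz, hegewud → mihegewud, potekduk → mipotekduk) add the prefix mi-.
So lebub → milebub.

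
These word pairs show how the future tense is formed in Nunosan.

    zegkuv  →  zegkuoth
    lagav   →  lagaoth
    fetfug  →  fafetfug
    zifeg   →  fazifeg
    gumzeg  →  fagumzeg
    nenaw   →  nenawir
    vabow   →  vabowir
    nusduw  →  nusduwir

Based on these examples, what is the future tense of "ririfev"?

"ririfev" ends in -v. The stems ending in -v (zegkuv → zegkuoth, lagav → lagaoth) drop the final letter and add -oth.
So ririfev → ririfeoth.

ririfeoth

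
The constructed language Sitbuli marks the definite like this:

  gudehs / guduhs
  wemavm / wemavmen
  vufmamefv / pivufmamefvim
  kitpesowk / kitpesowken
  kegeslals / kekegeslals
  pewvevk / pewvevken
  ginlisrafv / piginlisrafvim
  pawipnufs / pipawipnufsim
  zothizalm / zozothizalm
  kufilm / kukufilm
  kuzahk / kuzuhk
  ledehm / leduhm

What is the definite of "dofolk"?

dodofolk

"dofolk" has second-to-last letter 'l'. The stems whose second-to-last letter is 'l' (zothizalm → zozothizalm, kufilm → kukufilm, kegeslals → kekegeslals) repeat the first consonant+vowel as a prefix.
So dofolk → dodofolk.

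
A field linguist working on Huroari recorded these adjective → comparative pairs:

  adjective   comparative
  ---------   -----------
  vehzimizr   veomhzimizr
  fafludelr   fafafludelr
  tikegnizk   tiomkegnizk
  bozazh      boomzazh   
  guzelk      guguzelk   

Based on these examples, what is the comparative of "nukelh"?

nunukelh

vehzimizr and fafludelr both end in -r yet inflect differently (veomhzimizr, fafafludelr), so the final letter is not what conditions the rule; the second-to-last letter is.
"nukelh" has second-to-last letter 'l'. The stems whose second-to-last letter is 'l' (fafludelr → fafafludelr, guzelk → guguzelk) repeat the first consonant+vowel as a prefix.
The other pattern: stems whose second-to-last letter is 'z' insert -om- after the first vowel.
So nukelh → nunukelh.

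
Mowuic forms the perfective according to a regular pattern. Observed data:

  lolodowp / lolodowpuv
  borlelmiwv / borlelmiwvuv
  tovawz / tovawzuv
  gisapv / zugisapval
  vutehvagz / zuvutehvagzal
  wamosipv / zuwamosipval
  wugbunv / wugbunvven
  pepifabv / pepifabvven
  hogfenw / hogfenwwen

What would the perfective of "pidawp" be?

pidawpuv

"pidawp" has second-to-last letter 'w'. The stems whose second-to-last letter is 'w' (lolodowp → lolodowpuv, borlelmiwv → borlelmiwvuv, tovawz → tovawzuv) add -uv.
The other patterns: stems whose second-to-last letter is 'g' or 'p' add zu- … -al around the stem; stems whose second-to-last letter is 'b' or 'n' double the final consonant and add -en.
So pidawp → pidawpuv.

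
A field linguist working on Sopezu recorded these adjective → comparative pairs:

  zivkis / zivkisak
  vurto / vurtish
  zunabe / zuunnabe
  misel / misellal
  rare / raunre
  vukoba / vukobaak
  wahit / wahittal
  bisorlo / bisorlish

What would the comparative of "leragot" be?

"leragot" ends in -t. The one such stem in the data (wahit → wahittal) doubles the final consonant and adds -al (as does misel), so the same rule applies.
So leragot → leragottal.

leragottal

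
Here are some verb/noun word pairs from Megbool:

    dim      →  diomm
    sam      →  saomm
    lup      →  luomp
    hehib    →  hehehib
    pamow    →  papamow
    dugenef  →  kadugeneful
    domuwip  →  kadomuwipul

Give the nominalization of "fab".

faomb

lup and domuwip both end in -p yet inflect differently (luomp, kadomuwipul), so the final letter is not what conditions the rule; the number of vowels is.
"fab" has 1 vowel. The stems with 1 vowel (dim → diomm, sam → saomm, lup → luomp) insert -om- after the first vowel.
The other patterns: stems with 2 vowels repeat the first consonant+vowel as a prefix; stems with 3 vowels add ka- … -ul around the stem.
So fab → faomb.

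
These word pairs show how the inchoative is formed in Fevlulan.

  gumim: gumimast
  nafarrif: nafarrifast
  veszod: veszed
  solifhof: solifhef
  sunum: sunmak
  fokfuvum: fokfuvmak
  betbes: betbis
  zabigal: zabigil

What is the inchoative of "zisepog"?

zisepeg

"zisepog" has last vowel 'o'. The stems whose last vowel is 'o' (veszod → veszed, solifhof → solifhef) change the last vowel to 'e'.
So zisepog → zisepeg.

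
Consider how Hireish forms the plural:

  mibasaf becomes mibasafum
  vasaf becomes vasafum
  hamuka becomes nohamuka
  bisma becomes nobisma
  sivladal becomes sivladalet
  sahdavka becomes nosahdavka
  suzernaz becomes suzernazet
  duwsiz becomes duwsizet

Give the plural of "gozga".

"gozga" ends in -a. The stems ending in -a (sahdavka → nosahdavka, hamuka → nohamuka, bisma → nobisma) add the prefix no-.
The other patterns: stems ending in -f add -um; stems ending in -l or -z add -et.
So gozga → nogozga.

nogozga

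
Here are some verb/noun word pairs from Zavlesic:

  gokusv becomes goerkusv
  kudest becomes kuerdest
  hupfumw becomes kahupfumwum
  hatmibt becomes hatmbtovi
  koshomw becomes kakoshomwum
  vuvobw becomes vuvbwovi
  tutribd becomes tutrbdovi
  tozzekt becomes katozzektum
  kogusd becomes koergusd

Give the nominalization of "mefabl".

"mefabl" has second-to-last letter 'b'. The stems whose second-to-last letter is 'b' (hatmibt → hatmbtovi, vuvobw → vuvbwovi, tutribd → tutrbdovi) delete the last vowel and add -ovi.
So mefabl → mefblovi.

mefblovi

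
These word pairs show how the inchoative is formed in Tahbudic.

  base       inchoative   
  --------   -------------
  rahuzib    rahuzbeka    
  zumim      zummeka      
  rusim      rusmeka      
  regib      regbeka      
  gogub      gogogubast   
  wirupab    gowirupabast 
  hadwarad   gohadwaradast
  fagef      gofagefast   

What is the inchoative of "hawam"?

gohawamast

"hawam" has last vowel 'a'. The stems whose last vowel is 'a' (wirupab → gowirupabast, hadwarad → gohadwaradast) add go- … -ast around the stem.
So hawam → gohawamast.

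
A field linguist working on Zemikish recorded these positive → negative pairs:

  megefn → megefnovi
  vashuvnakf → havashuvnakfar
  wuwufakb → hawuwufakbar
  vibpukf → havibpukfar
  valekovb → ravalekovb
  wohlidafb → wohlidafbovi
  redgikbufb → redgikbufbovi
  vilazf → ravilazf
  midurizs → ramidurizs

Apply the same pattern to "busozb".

rabusozb

wohlidafb and wuwufakb both end in -b yet inflect differently (wohlidafbovi, hawuwufakbar), so the final letter is not what conditions the rule; the second-to-last letter is.
"busozb" has second-to-last letter 'z'. The stems whose second-to-last letter is 'z' (vilazf → ravilazf, midurizs → ramidurizs) add the prefix ra-.
So busozb → rabusozb.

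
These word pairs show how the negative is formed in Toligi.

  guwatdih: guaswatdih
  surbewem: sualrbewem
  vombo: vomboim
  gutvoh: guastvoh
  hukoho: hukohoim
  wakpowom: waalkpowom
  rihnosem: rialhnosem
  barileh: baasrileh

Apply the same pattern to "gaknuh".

"gaknuh" ends in -h. The stems ending in -h (barileh → baasrileh, gutvoh → guastvoh, guwatdih → guaswatdih) insert -as- after the first vowel.
The other patterns: stems ending in -m insert -al- after the first vowel; stems ending in -o add -im.
So gaknuh → gaasknuh.

gaasknuh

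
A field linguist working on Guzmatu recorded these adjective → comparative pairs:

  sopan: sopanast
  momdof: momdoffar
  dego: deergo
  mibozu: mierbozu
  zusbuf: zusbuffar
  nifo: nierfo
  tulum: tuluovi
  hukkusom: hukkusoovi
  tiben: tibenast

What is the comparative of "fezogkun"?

zusbuf and tulum both have last vowel 'u' yet inflect differently (zusbuffar, tuluovi), so the last vowel is not what conditions the rule; the final letter is.
"fezogkun" ends in -n. The stems ending in -n (sopan → sopanast, tiben → tibenast) add -ast.
The other patterns: stems ending in -f double the final consonant and add -ar; stems ending in -m drop the final letter and add -ovi; stems ending in -o or -u insert -er- after the first vowel.
So fezogkun → fezogkunast.

fezogkunast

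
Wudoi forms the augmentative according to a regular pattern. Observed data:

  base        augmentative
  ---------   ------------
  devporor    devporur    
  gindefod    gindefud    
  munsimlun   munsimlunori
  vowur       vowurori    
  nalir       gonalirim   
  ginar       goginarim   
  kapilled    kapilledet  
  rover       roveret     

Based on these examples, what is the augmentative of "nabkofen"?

"nabkofen" has last vowel 'e'. The stems whose last vowel is 'e' (kapilled → kapilledet, rover → roveret) add -et.
The other patterns: stems whose last vowel is 'o' change the last vowel to 'u'; stems whose last vowel is 'u' add -ori; stems whose last vowel is 'a' or 'i' add go- … -im around the stem.
So nabkofen → nabkofenet.

nabkofenet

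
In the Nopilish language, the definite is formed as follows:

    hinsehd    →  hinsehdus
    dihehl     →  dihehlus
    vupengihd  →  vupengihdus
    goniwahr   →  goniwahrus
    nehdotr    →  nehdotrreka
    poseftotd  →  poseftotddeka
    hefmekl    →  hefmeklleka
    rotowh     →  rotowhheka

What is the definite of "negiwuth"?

goniwahr and nehdotr both end in -r yet inflect differently (goniwahrus, nehdotrreka), so the final letter is not what conditions the rule; the second-to-last letter is.
"negiwuth" has second-to-last letter 't'. The stems whose second-to-last letter is 't' (nehdotr → nehdotrreka, poseftotd → poseftotddeka) double the final consonant and add -eka.
The other pattern: stems whose second-to-last letter is 'h' add -us.
So negiwuth → negiwuthheka.

negiwuthheka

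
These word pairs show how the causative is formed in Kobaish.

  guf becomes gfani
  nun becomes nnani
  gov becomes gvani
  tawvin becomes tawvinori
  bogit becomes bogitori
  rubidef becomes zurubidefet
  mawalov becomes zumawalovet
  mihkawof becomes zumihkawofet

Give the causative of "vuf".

nun and tawvin both end in -n yet inflect differently (nnani, tawvinori), so the final letter is not what conditions the rule; the number of vowels is.
"vuf" has 1 vowel. The stems with 1 vowel (guf → gfani, nun → nnani, gov → gvani) delete the last vowel and add -ani.
So vuf → vfani.

vfani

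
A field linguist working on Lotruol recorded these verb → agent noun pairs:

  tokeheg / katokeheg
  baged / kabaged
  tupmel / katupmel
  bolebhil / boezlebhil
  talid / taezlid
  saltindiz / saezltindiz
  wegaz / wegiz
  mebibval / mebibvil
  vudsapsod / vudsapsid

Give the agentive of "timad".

timid

tupmel and bolebhil both end in -l yet inflect differently (katupmel, boezlebhil), so the final letter is not what conditions the rule; the last vowel is.
"timad" has last vowel 'a'. The stems whose last vowel is 'a' (wegaz → wegiz, mebibval → mebibvil) change the last vowel to 'i'.
So timad → timid.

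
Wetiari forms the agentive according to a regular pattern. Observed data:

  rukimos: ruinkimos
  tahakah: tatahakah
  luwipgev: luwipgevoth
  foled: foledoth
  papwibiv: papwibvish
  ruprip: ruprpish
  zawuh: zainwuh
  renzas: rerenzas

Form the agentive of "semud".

seinmud

rukimos and renzas both end in -s yet inflect differently (ruinkimos, rerenzas), so the final letter is not what conditions the rule; the last vowel is.
"semud" has last vowel 'u'. The one such stem in the data (zawuh → zainwuh) inserts -in- after the first vowel (as does rukimos), so the same rule applies.
The other patterns: stems whose last vowel is 'a' repeat the first consonant+vowel as a prefix; stems whose last vowel is 'e' add -oth; stems whose last vowel is 'i' delete the last vowel and add -ish.
So semud → seinmud.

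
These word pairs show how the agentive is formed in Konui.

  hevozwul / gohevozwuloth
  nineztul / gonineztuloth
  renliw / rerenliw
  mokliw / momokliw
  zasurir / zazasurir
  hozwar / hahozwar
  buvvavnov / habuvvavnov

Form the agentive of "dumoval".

zasurir and hozwar both end in -r yet inflect differently (zazasurir, hahozwar), so the final letter is not what conditions the rule; the last vowel is.
"dumoval" has last vowel 'a'. The one such stem in the data (hozwar → hahozwar) adds the prefix ha-, so the same rule applies.
So dumoval → hadumoval.

hadumoval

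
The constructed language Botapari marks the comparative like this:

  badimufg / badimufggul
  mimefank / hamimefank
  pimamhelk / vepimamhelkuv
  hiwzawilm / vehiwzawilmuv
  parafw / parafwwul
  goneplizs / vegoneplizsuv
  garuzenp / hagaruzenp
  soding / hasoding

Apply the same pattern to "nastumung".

pimamhelk and mimefank both end in -k yet inflect differently (vepimamhelkuv, hamimefank), so the final letter is not what conditions the rule; the second-to-last letter is.
"nastumung" has second-to-last letter 'n'. The stems whose second-to-last letter is 'n' (mimefank → hamimefank, garuzenp → hagaruzenp, soding → hasoding) add the prefix ha-.
The other patterns: stems whose second-to-last letter is 'l' or 'z' add ve- … -uv around the stem; stems whose second-to-last letter is 'f' double the final consonant and add -ul.
So nastumung → hanastumung.

hanastumung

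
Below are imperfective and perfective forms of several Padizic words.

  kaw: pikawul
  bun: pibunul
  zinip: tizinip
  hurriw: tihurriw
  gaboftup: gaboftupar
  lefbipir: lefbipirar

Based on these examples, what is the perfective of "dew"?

kaw and hurriw both end in -w yet inflect differently (pikawul, tihurriw), so the final letter is not what conditions the rule; the number of vowels is.
"dew" has 1 vowel. The stems with 1 vowel (kaw → pikawul, bun → pibunul) add pi- … -ul around the stem.
The other patterns: stems with 2 vowels add the prefix ti-; stems with 3 vowels add -ar.
So dew → pidewul.

pidewul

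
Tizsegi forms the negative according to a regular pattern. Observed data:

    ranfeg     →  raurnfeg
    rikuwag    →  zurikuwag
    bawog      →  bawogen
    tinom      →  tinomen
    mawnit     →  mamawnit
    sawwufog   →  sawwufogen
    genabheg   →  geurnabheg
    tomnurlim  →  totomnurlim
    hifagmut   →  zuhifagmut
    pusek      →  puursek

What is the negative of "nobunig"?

nonobunig

bawog and ranfeg both end in -g yet inflect differently (bawogen, raurnfeg), so the final letter is not what conditions the rule; the last vowel is.
"nobunig" has last vowel 'i'. The stems whose last vowel is 'i' (tomnurlim → totomnurlim, mawnit → mamawnit) repeat the first consonant+vowel as a prefix.
So nobunig → nonobunig.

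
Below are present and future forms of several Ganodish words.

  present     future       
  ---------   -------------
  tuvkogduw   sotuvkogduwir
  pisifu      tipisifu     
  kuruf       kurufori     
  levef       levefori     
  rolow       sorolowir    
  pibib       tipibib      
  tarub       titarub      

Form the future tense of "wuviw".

tuvkogduw and kuruf both have last vowel 'u' yet inflect differently (sotuvkogduwir, kurufori), so the last vowel is not what conditions the rule; the final letter is.
"wuviw" ends in -w. The stems ending in -w (tuvkogduw → sotuvkogduwir, rolow → sorolowir) add so- … -ir around the stem.
The other patterns: stems ending in -f add -ori; stems ending in -b or -u add the prefix ti-.
So wuviw → sowuviwir.

sowuviwir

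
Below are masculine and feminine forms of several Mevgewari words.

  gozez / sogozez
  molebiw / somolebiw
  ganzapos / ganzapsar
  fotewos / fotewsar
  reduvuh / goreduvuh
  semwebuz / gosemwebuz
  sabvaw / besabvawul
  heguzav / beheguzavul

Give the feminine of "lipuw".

golipuw

"lipuw" has last vowel 'u'. The stems whose last vowel is 'u' (reduvuh → goreduvuh, semwebuz → gosemwebuz) add the prefix go-.
The other patterns: stems whose last vowel is 'e' or 'i' add the prefix so-; stems whose last vowel is 'o' delete the last vowel and add -ar; stems whose last vowel is 'a' add be- … -ul around the stem.
So lipuw → golipuw.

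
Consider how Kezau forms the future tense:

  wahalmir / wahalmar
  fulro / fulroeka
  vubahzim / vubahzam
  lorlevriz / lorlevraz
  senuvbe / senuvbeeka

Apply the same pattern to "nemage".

lorlevriz and senuvbe both have 3 vowels yet inflect differently (lorlevraz, senuvbeeka), so the number of vowels is not what conditions the rule; whether the stem ends in a vowel or a consonant is.
"nemage" ends in a vowel. The stems ending in a vowel (fulro → fulroeka, senuvbe → senuvbeeka) add -eka.
The other pattern: stems ending in a consonant change the last vowel to 'a'.
So nemage → nemageeka.

nemageeka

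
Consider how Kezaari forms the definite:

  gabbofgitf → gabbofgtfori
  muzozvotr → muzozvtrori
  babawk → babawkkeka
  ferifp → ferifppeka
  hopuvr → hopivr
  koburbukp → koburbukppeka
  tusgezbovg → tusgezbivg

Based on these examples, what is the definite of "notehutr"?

"notehutr" has second-to-last letter 't'. The stems whose second-to-last letter is 't' (muzozvotr → muzozvtrori, gabbofgitf → gabbofgtfori) delete the last vowel and add -ori.
The other patterns: stems whose second-to-last letter is 'v' change the last vowel to 'i'; stems whose second-to-last letter is 'f', 'k' or 'w' double the final consonant and add -eka.
So notehutr → notehtrori.

notehtrori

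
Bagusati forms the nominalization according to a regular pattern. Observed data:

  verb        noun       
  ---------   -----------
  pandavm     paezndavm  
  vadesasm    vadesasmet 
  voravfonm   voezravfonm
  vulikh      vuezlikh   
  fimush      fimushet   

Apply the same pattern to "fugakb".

fuezgakb

fimush and vulikh both end in -h yet inflect differently (fimushet, vuezlikh), so the final letter is not what conditions the rule; the second-to-last letter is.
"fugakb" has second-to-last letter 'k'. The one such stem in the data (vulikh → vuezlikh) inserts -ez- after the first vowel (as do pandavm, voravfonm), so the same rule applies.
The other pattern: stems whose second-to-last letter is 's' add -et.
So fugakb → fuezgakb.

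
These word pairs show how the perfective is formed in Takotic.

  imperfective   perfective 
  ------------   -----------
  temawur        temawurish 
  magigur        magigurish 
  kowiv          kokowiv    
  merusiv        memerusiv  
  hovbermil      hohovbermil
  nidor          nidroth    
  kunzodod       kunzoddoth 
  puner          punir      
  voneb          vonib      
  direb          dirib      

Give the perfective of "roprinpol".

roprinploth

"roprinpol" has last vowel 'o'. The stems whose last vowel is 'o' (nidor → nidroth, kunzodod → kunzoddoth) delete the last vowel and add -oth.
The other patterns: stems whose last vowel is 'u' add -ish; stems whose last vowel is 'i' repeat the first consonant+vowel as a prefix; stems whose last vowel is 'e' change the last vowel to 'i'.
So roprinpol → roprinploth.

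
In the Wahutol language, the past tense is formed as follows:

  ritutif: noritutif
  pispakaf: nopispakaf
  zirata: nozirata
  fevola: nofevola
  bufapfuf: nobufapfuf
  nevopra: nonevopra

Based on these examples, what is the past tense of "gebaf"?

nogebaf

Every pair shown (ritutif → noritutif, pispakaf → nopispakaf, zirata → nozirata, …) follows the same rule: add the prefix no-.
So gebaf → nogebaf.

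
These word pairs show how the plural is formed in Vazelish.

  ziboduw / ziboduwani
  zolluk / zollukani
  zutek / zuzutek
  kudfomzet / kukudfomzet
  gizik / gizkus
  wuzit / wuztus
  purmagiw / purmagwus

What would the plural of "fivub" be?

zolluk and zutek both end in -k yet inflect differently (zollukani, zuzutek), so the final letter is not what conditions the rule; the last vowel is.
"fivub" has last vowel 'u'. The stems whose last vowel is 'u' (ziboduw → ziboduwani, zolluk → zollukani) add -ani.
The other patterns: stems whose last vowel is 'e' repeat the first consonant+vowel as a prefix; stems whose last vowel is 'i' delete the last vowel and add -us.
So fivub → fivubani.

fivubani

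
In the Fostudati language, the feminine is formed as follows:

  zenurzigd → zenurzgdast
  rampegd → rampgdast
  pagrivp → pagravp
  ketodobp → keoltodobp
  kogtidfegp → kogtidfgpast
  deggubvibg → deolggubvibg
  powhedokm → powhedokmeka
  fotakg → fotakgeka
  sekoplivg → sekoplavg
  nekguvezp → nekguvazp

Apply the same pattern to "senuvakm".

"senuvakm" has second-to-last letter 'k'. The stems whose second-to-last letter is 'k' (fotakg → fotakgeka, powhedokm → powhedokmeka) add -eka.
So senuvakm → senuvakmeka.

senuvakmeka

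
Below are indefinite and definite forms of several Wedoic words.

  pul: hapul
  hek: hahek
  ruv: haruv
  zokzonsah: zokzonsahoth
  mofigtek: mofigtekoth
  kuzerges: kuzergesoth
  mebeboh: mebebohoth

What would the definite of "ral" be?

"ral" has 1 vowel. The stems with 1 vowel (ruv → haruv, hek → hahek, pul → hapul) add the prefix ha-.
The other pattern: stems with 3 vowels add -oth.
So ral → haral.

haral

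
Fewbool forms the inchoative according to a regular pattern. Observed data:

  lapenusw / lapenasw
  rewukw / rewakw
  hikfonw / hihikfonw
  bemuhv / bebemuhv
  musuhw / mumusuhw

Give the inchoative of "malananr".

lapenusw and hikfonw both end in -w yet inflect differently (lapenasw, hihikfonw), so the final letter is not what conditions the rule; the second-to-last letter is.
"malananr" has second-to-last letter 'n'. The one such stem in the data (hikfonw → hihikfonw) repeats the first consonant+vowel as a prefix (as do bemuhv, musuhw), so the same rule applies.
So malananr → mamalananr.

mamalananr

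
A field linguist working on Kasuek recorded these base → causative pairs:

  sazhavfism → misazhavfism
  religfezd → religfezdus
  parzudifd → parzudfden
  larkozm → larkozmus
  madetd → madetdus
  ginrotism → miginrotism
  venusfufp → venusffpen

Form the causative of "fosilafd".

fosilfden

ginrotism and larkozm both end in -m yet inflect differently (miginrotism, larkozmus), so the final letter is not what conditions the rule; the second-to-last letter is.
"fosilafd" has second-to-last letter 'f'. The stems whose second-to-last letter is 'f' (parzudifd → parzudfden, venusfufp → venusffpen) delete the last vowel and add -en.
The other patterns: stems whose second-to-last letter is 's' add the prefix mi-; stems whose second-to-last letter is 't' or 'z' add -us.
So fosilafd → fosilfden.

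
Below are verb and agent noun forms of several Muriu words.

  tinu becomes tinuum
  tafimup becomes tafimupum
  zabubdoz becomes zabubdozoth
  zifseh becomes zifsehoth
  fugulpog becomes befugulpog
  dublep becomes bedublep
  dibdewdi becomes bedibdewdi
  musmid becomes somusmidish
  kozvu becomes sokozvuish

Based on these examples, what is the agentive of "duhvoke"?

beduhvoke

tafimup and dublep both end in -p yet inflect differently (tafimupum, bedublep), so the final letter is not what conditions the rule; the first letter is.
"duhvoke" begins with d-. The stems beginning with d- (dublep → bedublep, dibdewdi → bedibdewdi) add the prefix be-.
The other patterns: stems beginning with t- add -um; stems beginning with z- add -oth; stems beginning with k- or m- add so- … -ish around the stem.
So duhvoke → beduhvoke.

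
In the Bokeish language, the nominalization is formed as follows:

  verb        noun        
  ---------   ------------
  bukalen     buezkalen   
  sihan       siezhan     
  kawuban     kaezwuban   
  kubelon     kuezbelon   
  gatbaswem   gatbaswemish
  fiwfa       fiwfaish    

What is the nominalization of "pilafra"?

bukalen and gatbaswem both have last vowel 'e' yet inflect differently (buezkalen, gatbaswemish), so the last vowel is not what conditions the rule; the final letter is.
"pilafra" ends in -a. The one such stem in the data (fiwfa → fiwfaish) adds -ish, so the same rule applies.
The other pattern: stems ending in -n insert -ez- after the first vowel.
So pilafra → pilafraish.

pilafraish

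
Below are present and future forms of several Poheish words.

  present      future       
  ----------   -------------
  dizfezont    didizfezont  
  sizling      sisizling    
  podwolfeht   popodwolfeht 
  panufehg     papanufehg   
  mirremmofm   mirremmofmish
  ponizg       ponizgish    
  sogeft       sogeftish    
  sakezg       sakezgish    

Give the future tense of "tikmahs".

titikmahs

sizling and ponizg both end in -g yet inflect differently (sisizling, ponizgish), so the final letter is not what conditions the rule; the second-to-last letter is.
"tikmahs" has second-to-last letter 'h'. The stems whose second-to-last letter is 'h' (podwolfeht → popodwolfeht, panufehg → papanufehg) repeat the first consonant+vowel as a prefix.
So tikmahs → titikmahs.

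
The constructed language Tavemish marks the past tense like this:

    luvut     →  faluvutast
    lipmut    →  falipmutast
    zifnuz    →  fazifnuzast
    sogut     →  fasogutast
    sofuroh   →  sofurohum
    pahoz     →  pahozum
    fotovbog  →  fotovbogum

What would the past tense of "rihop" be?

zifnuz and pahoz both end in -z yet inflect differently (fazifnuzast, pahozum), so the final letter is not what conditions the rule; the last vowel is.
"rihop" has last vowel 'o'. The stems whose last vowel is 'o' (sofuroh → sofurohum, pahoz → pahozum, fotovbog → fotovbogum) add -um.
The other pattern: stems whose last vowel is 'u' add fa- … -ast around the stem.
So rihop → rihopum.

rihopum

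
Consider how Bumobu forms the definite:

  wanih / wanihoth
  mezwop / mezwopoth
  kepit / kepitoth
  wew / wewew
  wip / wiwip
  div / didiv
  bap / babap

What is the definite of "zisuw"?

zisuwoth

mezwop and wip both end in -p yet inflect differently (mezwopoth, wiwip), so the final letter is not what conditions the rule; the number of vowels is.
"zisuw" has 2 vowels. The stems with 2 vowels (wanih → wanihoth, mezwop → mezwopoth, kepit → kepitoth) add -oth.
So zisuw → zisuwoth.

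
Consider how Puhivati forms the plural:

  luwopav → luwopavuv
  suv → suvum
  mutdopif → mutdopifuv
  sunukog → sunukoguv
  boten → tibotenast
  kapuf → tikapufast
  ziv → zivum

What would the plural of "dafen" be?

kapuf and mutdopif both end in -f yet inflect differently (tikapufast, mutdopifuv), so the final letter is not what conditions the rule; the number of vowels is.
"dafen" has 2 vowels. The stems with 2 vowels (kapuf → tikapufast, boten → tibotenast) add ti- … -ast around the stem.
So dafen → tidafenast.

tidafenast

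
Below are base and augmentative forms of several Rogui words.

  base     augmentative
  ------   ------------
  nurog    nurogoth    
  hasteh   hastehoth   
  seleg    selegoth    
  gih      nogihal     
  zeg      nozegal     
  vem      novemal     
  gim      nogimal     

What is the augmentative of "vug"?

hasteh and gih both end in -h yet inflect differently (hastehoth, nogihal), so the final letter is not what conditions the rule; the number of vowels is.
"vug" has 1 vowel. The stems with 1 vowel (gih → nogihal, zeg → nozegal, vem → novemal) add no- … -al around the stem.
The other pattern: stems with 2 vowels add -oth.
So vug → novugal.

novugal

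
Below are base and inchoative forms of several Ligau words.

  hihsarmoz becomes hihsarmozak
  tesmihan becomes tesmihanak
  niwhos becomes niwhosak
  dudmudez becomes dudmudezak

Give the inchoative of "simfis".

Every pair shown (hihsarmoz → hihsarmozak, tesmihan → tesmihanak, niwhos → niwhosak, …) follows the same rule: add -ak.
So simfis → simfisak.

simfisak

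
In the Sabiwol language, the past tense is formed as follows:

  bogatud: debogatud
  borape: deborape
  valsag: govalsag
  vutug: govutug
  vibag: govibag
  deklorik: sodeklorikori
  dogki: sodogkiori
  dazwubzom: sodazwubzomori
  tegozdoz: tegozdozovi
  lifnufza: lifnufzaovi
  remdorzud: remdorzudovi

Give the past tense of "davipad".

sodavipadori

"davipad" begins with d-. The stems beginning with d- (deklorik → sodeklorikori, dogki → sodogkiori, dazwubzom → sodazwubzomori) add so- … -ori around the stem.
So davipad → sodavipadori.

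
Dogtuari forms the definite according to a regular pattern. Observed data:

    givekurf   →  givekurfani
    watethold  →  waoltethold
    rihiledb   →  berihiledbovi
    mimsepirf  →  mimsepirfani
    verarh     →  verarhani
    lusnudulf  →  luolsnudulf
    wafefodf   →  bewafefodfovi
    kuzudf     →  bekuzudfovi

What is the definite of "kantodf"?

"kantodf" has second-to-last letter 'd'. The stems whose second-to-last letter is 'd' (rihiledb → berihiledbovi, wafefodf → bewafefodfovi, kuzudf → bekuzudfovi) add be- … -ovi around the stem.
The other patterns: stems whose second-to-last letter is 'l' insert -ol- after the first vowel; stems whose second-to-last letter is 'r' add -ani.
So kantodf → bekantodfovi.

bekantodfovi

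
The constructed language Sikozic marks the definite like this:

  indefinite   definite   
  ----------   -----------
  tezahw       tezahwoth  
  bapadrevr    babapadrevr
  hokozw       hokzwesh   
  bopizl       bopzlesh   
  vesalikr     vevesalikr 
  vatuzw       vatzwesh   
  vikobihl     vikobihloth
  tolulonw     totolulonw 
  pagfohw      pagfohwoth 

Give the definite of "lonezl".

pagfohw and vatuzw both end in -w yet inflect differently (pagfohwoth, vatzwesh), so the final letter is not what conditions the rule; the second-to-last letter is.
"lonezl" has second-to-last letter 'z'. The stems whose second-to-last letter is 'z' (vatuzw → vatzwesh, hokozw → hokzwesh, bopizl → bopzlesh) delete the last vowel and add -esh.
So lonezl → lonzlesh.

lonzlesh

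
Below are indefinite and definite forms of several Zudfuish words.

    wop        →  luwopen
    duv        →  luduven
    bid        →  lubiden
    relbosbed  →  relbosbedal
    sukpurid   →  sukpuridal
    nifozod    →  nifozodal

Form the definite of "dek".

"dek" has 1 vowel. The stems with 1 vowel (wop → luwopen, duv → luduven, bid → lubiden) add lu- … -en around the stem.
So dek → ludeken.

ludeken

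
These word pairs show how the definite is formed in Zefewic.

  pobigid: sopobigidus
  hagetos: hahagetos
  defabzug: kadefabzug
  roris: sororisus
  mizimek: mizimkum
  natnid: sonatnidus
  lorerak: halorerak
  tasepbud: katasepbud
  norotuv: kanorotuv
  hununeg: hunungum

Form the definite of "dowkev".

"dowkev" has last vowel 'e'. The stems whose last vowel is 'e' (mizimek → mizimkum, hununeg → hunungum) delete the last vowel and add -um.
So dowkev → dowkvum.

dowkvum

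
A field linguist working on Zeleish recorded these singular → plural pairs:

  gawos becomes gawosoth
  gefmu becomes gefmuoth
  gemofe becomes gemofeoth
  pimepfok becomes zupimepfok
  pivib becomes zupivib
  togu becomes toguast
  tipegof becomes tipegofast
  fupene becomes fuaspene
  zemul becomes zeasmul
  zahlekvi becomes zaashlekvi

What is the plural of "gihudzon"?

gefmu and togu both end in -u yet inflect differently (gefmuoth, toguast), so the final letter is not what conditions the rule; the first letter is.
"gihudzon" begins with g-. The stems beginning with g- (gawos → gawosoth, gefmu → gefmuoth, gemofe → gemofeoth) add -oth.
So gihudzon → gihudzonoth.

gihudzonoth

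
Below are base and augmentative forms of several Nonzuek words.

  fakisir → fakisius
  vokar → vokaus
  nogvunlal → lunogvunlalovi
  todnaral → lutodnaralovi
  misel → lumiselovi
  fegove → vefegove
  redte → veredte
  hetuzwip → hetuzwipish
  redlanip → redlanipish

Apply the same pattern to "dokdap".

"dokdap" ends in -p. The stems ending in -p (hetuzwip → hetuzwipish, redlanip → redlanipish) add -ish.
So dokdap → dokdapish.

dokdapish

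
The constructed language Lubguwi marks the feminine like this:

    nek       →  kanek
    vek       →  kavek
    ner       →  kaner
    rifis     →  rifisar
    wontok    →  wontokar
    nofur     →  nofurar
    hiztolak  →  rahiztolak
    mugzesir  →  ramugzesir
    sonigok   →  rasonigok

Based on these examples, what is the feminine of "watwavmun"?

rawatwavmun

nek and wontok both end in -k yet inflect differently (kanek, wontokar), so the final letter is not what conditions the rule; the number of vowels is.
"watwavmun" has 3 vowels. The stems with 3 vowels (hiztolak → rahiztolak, mugzesir → ramugzesir, sonigok → rasonigok) add the prefix ra-.
So watwavmun → rawatwavmun.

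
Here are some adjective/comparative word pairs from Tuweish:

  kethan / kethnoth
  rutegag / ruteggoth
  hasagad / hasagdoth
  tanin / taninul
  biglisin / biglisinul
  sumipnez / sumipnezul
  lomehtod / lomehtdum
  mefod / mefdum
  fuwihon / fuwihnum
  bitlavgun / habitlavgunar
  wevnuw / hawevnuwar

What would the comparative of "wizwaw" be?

wizwwoth

kethan and tanin both end in -n yet inflect differently (kethnoth, taninul), so the final letter is not what conditions the rule; the last vowel is.
"wizwaw" has last vowel 'a'. The stems whose last vowel is 'a' (kethan → kethnoth, rutegag → ruteggoth, hasagad → hasagdoth) delete the last vowel and add -oth.
So wizwaw → wizwwoth.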